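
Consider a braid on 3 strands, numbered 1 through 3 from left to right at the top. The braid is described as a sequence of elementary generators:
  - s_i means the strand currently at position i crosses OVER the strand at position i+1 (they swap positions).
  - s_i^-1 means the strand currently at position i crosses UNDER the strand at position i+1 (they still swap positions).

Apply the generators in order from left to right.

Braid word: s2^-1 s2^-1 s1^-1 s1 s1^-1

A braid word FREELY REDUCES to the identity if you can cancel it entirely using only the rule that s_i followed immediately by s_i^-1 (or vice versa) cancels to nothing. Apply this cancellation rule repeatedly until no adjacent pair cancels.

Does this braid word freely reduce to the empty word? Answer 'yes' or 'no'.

Gen 1 (s2^-1): push. Stack: [s2^-1]
Gen 2 (s2^-1): push. Stack: [s2^-1 s2^-1]
Gen 3 (s1^-1): push. Stack: [s2^-1 s2^-1 s1^-1]
Gen 4 (s1): cancels prior s1^-1. Stack: [s2^-1 s2^-1]
Gen 5 (s1^-1): push. Stack: [s2^-1 s2^-1 s1^-1]
Reduced word: s2^-1 s2^-1 s1^-1

Answer: no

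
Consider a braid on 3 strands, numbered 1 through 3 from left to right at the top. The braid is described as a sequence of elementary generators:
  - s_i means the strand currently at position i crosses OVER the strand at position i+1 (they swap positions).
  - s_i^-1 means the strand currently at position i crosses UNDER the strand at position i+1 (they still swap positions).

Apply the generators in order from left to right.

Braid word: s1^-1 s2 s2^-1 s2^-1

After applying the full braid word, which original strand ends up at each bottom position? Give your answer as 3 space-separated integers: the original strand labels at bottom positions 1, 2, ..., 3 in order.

Gen 1 (s1^-1): strand 1 crosses under strand 2. Perm now: [2 1 3]
Gen 2 (s2): strand 1 crosses over strand 3. Perm now: [2 3 1]
Gen 3 (s2^-1): strand 3 crosses under strand 1. Perm now: [2 1 3]
Gen 4 (s2^-1): strand 1 crosses under strand 3. Perm now: [2 3 1]

Answer: 2 3 1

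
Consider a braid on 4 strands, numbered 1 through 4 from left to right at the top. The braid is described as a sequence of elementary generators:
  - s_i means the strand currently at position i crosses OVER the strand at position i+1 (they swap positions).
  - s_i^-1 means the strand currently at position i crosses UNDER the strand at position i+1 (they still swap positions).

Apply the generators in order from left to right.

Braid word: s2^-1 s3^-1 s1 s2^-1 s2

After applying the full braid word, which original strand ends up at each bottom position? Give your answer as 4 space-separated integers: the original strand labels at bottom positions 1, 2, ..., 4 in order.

Gen 1 (s2^-1): strand 2 crosses under strand 3. Perm now: [1 3 2 4]
Gen 2 (s3^-1): strand 2 crosses under strand 4. Perm now: [1 3 4 2]
Gen 3 (s1): strand 1 crosses over strand 3. Perm now: [3 1 4 2]
Gen 4 (s2^-1): strand 1 crosses under strand 4. Perm now: [3 4 1 2]
Gen 5 (s2): strand 4 crosses over strand 1. Perm now: [3 1 4 2]

Answer: 3 1 4 2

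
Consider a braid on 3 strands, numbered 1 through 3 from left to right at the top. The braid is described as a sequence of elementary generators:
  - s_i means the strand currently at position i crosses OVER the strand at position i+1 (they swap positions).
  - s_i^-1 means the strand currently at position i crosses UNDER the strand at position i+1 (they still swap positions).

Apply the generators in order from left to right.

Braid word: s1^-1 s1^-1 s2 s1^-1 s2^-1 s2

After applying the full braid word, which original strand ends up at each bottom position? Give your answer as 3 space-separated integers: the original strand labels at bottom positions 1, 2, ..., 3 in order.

Gen 1 (s1^-1): strand 1 crosses under strand 2. Perm now: [2 1 3]
Gen 2 (s1^-1): strand 2 crosses under strand 1. Perm now: [1 2 3]
Gen 3 (s2): strand 2 crosses over strand 3. Perm now: [1 3 2]
Gen 4 (s1^-1): strand 1 crosses under strand 3. Perm now: [3 1 2]
Gen 5 (s2^-1): strand 1 crosses under strand 2. Perm now: [3 2 1]
Gen 6 (s2): strand 2 crosses over strand 1. Perm now: [3 1 2]

Answer: 3 1 2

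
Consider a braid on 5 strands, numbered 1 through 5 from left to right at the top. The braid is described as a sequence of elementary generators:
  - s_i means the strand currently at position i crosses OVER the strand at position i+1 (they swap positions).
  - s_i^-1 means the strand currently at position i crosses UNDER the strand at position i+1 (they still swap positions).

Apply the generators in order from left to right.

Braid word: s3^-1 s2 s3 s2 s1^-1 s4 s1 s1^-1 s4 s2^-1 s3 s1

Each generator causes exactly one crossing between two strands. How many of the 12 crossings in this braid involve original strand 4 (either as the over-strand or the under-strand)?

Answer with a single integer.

Answer: 5

Derivation:
Gen 1: crossing 3x4. Involves strand 4? yes. Count so far: 1
Gen 2: crossing 2x4. Involves strand 4? yes. Count so far: 2
Gen 3: crossing 2x3. Involves strand 4? no. Count so far: 2
Gen 4: crossing 4x3. Involves strand 4? yes. Count so far: 3
Gen 5: crossing 1x3. Involves strand 4? no. Count so far: 3
Gen 6: crossing 2x5. Involves strand 4? no. Count so far: 3
Gen 7: crossing 3x1. Involves strand 4? no. Count so far: 3
Gen 8: crossing 1x3. Involves strand 4? no. Count so far: 3
Gen 9: crossing 5x2. Involves strand 4? no. Count so far: 3
Gen 10: crossing 1x4. Involves strand 4? yes. Count so far: 4
Gen 11: crossing 1x2. Involves strand 4? no. Count so far: 4
Gen 12: crossing 3x4. Involves strand 4? yes. Count so far: 5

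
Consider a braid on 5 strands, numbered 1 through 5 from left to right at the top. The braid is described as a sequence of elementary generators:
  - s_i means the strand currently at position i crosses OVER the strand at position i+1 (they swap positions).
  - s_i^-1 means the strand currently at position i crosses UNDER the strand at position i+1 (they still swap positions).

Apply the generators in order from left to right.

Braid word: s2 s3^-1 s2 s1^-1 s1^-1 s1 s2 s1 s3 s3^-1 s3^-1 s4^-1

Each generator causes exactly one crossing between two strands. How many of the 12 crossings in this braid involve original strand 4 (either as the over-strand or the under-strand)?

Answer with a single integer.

Answer: 6

Derivation:
Gen 1: crossing 2x3. Involves strand 4? no. Count so far: 0
Gen 2: crossing 2x4. Involves strand 4? yes. Count so far: 1
Gen 3: crossing 3x4. Involves strand 4? yes. Count so far: 2
Gen 4: crossing 1x4. Involves strand 4? yes. Count so far: 3
Gen 5: crossing 4x1. Involves strand 4? yes. Count so far: 4
Gen 6: crossing 1x4. Involves strand 4? yes. Count so far: 5
Gen 7: crossing 1x3. Involves strand 4? no. Count so far: 5
Gen 8: crossing 4x3. Involves strand 4? yes. Count so far: 6
Gen 9: crossing 1x2. Involves strand 4? no. Count so far: 6
Gen 10: crossing 2x1. Involves strand 4? no. Count so far: 6
Gen 11: crossing 1x2. Involves strand 4? no. Count so far: 6
Gen 12: crossing 1x5. Involves strand 4? no. Count so far: 6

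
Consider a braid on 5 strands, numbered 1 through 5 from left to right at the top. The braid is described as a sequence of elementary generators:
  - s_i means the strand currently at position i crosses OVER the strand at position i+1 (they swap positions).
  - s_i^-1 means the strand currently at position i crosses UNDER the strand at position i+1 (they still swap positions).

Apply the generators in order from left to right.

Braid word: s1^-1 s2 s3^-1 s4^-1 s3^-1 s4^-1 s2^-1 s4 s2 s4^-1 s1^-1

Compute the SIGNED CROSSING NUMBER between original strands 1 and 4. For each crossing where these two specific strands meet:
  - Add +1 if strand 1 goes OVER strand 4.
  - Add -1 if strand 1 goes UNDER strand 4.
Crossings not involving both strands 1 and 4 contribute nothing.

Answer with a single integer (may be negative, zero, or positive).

Answer: 2

Derivation:
Gen 1: crossing 1x2. Both 1&4? no. Sum: 0
Gen 2: crossing 1x3. Both 1&4? no. Sum: 0
Gen 3: 1 under 4. Both 1&4? yes. Contrib: -1. Sum: -1
Gen 4: crossing 1x5. Both 1&4? no. Sum: -1
Gen 5: crossing 4x5. Both 1&4? no. Sum: -1
Gen 6: 4 under 1. Both 1&4? yes. Contrib: +1. Sum: 0
Gen 7: crossing 3x5. Both 1&4? no. Sum: 0
Gen 8: 1 over 4. Both 1&4? yes. Contrib: +1. Sum: 1
Gen 9: crossing 5x3. Both 1&4? no. Sum: 1
Gen 10: 4 under 1. Both 1&4? yes. Contrib: +1. Sum: 2
Gen 11: crossing 2x3. Both 1&4? no. Sum: 2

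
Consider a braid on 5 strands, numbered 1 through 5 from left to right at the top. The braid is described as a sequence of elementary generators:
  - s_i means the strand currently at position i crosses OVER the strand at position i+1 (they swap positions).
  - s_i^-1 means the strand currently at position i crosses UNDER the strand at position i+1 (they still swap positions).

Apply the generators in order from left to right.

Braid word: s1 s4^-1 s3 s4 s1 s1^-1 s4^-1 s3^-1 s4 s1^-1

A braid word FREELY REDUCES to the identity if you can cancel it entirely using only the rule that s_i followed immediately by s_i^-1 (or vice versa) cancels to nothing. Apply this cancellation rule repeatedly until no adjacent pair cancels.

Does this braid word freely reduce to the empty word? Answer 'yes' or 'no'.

Gen 1 (s1): push. Stack: [s1]
Gen 2 (s4^-1): push. Stack: [s1 s4^-1]
Gen 3 (s3): push. Stack: [s1 s4^-1 s3]
Gen 4 (s4): push. Stack: [s1 s4^-1 s3 s4]
Gen 5 (s1): push. Stack: [s1 s4^-1 s3 s4 s1]
Gen 6 (s1^-1): cancels prior s1. Stack: [s1 s4^-1 s3 s4]
Gen 7 (s4^-1): cancels prior s4. Stack: [s1 s4^-1 s3]
Gen 8 (s3^-1): cancels prior s3. Stack: [s1 s4^-1]
Gen 9 (s4): cancels prior s4^-1. Stack: [s1]
Gen 10 (s1^-1): cancels prior s1. Stack: []
Reduced word: (empty)

Answer: yes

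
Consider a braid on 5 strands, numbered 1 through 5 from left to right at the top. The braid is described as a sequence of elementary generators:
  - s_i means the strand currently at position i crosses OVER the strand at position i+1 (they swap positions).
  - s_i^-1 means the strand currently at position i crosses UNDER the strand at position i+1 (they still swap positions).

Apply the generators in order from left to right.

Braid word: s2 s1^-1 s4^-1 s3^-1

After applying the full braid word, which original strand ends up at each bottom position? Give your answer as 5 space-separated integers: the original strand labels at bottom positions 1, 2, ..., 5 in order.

Answer: 3 1 5 2 4

Derivation:
Gen 1 (s2): strand 2 crosses over strand 3. Perm now: [1 3 2 4 5]
Gen 2 (s1^-1): strand 1 crosses under strand 3. Perm now: [3 1 2 4 5]
Gen 3 (s4^-1): strand 4 crosses under strand 5. Perm now: [3 1 2 5 4]
Gen 4 (s3^-1): strand 2 crosses under strand 5. Perm now: [3 1 5 2 4]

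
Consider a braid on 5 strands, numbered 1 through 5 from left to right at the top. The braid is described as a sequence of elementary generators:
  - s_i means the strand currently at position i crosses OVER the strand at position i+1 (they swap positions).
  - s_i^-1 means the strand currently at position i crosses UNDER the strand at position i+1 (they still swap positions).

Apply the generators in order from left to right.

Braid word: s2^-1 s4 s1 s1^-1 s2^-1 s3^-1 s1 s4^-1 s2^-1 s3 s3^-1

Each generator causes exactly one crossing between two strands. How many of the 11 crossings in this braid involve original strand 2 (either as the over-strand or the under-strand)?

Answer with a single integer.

Answer: 3

Derivation:
Gen 1: crossing 2x3. Involves strand 2? yes. Count so far: 1
Gen 2: crossing 4x5. Involves strand 2? no. Count so far: 1
Gen 3: crossing 1x3. Involves strand 2? no. Count so far: 1
Gen 4: crossing 3x1. Involves strand 2? no. Count so far: 1
Gen 5: crossing 3x2. Involves strand 2? yes. Count so far: 2
Gen 6: crossing 3x5. Involves strand 2? no. Count so far: 2
Gen 7: crossing 1x2. Involves strand 2? yes. Count so far: 3
Gen 8: crossing 3x4. Involves strand 2? no. Count so far: 3
Gen 9: crossing 1x5. Involves strand 2? no. Count so far: 3
Gen 10: crossing 1x4. Involves strand 2? no. Count so far: 3
Gen 11: crossing 4x1. Involves strand 2? no. Count so far: 3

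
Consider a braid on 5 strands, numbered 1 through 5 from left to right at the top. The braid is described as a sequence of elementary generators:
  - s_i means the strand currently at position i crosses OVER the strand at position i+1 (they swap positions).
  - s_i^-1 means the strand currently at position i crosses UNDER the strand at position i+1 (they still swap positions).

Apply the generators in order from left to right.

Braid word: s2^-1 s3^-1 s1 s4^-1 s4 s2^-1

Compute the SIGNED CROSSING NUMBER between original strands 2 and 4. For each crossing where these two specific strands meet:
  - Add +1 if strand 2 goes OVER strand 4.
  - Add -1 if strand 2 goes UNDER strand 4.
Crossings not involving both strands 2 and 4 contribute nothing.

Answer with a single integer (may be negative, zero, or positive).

Gen 1: crossing 2x3. Both 2&4? no. Sum: 0
Gen 2: 2 under 4. Both 2&4? yes. Contrib: -1. Sum: -1
Gen 3: crossing 1x3. Both 2&4? no. Sum: -1
Gen 4: crossing 2x5. Both 2&4? no. Sum: -1
Gen 5: crossing 5x2. Both 2&4? no. Sum: -1
Gen 6: crossing 1x4. Both 2&4? no. Sum: -1

Answer: -1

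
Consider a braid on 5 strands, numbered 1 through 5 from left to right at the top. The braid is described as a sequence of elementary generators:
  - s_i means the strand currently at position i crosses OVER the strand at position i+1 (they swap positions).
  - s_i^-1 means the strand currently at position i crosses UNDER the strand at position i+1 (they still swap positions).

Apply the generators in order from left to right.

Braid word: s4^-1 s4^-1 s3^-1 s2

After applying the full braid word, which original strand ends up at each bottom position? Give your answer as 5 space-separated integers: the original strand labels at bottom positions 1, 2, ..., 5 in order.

Gen 1 (s4^-1): strand 4 crosses under strand 5. Perm now: [1 2 3 5 4]
Gen 2 (s4^-1): strand 5 crosses under strand 4. Perm now: [1 2 3 4 5]
Gen 3 (s3^-1): strand 3 crosses under strand 4. Perm now: [1 2 4 3 5]
Gen 4 (s2): strand 2 crosses over strand 4. Perm now: [1 4 2 3 5]

Answer: 1 4 2 3 5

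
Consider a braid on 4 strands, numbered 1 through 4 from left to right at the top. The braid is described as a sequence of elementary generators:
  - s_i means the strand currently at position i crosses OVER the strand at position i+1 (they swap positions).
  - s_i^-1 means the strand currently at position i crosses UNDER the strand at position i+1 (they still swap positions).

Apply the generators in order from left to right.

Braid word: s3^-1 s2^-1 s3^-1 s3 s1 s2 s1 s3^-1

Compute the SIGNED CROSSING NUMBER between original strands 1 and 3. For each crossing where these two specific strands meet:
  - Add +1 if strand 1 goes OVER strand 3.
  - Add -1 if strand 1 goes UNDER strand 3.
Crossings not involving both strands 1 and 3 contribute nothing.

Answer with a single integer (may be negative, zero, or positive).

Answer: -1

Derivation:
Gen 1: crossing 3x4. Both 1&3? no. Sum: 0
Gen 2: crossing 2x4. Both 1&3? no. Sum: 0
Gen 3: crossing 2x3. Both 1&3? no. Sum: 0
Gen 4: crossing 3x2. Both 1&3? no. Sum: 0
Gen 5: crossing 1x4. Both 1&3? no. Sum: 0
Gen 6: crossing 1x2. Both 1&3? no. Sum: 0
Gen 7: crossing 4x2. Both 1&3? no. Sum: 0
Gen 8: 1 under 3. Both 1&3? yes. Contrib: -1. Sum: -1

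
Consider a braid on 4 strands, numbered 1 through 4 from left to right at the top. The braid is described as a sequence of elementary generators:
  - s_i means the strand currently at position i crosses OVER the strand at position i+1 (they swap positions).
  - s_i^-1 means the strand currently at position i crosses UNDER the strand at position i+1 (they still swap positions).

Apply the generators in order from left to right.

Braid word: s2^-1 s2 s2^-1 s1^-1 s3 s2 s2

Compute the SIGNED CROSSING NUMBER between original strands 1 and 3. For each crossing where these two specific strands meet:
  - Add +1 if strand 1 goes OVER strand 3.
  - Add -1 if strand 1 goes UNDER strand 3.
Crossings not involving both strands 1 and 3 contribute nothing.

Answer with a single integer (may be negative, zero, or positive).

Answer: -1

Derivation:
Gen 1: crossing 2x3. Both 1&3? no. Sum: 0
Gen 2: crossing 3x2. Both 1&3? no. Sum: 0
Gen 3: crossing 2x3. Both 1&3? no. Sum: 0
Gen 4: 1 under 3. Both 1&3? yes. Contrib: -1. Sum: -1
Gen 5: crossing 2x4. Both 1&3? no. Sum: -1
Gen 6: crossing 1x4. Both 1&3? no. Sum: -1
Gen 7: crossing 4x1. Both 1&3? no. Sum: -1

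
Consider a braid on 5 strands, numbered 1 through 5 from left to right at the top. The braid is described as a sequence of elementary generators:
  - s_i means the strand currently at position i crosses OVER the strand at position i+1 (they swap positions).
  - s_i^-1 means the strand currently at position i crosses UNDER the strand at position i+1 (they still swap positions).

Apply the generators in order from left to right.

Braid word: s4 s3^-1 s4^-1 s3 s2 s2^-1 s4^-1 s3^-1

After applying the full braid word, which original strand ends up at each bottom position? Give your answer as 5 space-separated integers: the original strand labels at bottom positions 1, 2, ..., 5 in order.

Answer: 1 2 3 4 5

Derivation:
Gen 1 (s4): strand 4 crosses over strand 5. Perm now: [1 2 3 5 4]
Gen 2 (s3^-1): strand 3 crosses under strand 5. Perm now: [1 2 5 3 4]
Gen 3 (s4^-1): strand 3 crosses under strand 4. Perm now: [1 2 5 4 3]
Gen 4 (s3): strand 5 crosses over strand 4. Perm now: [1 2 4 5 3]
Gen 5 (s2): strand 2 crosses over strand 4. Perm now: [1 4 2 5 3]
Gen 6 (s2^-1): strand 4 crosses under strand 2. Perm now: [1 2 4 5 3]
Gen 7 (s4^-1): strand 5 crosses under strand 3. Perm now: [1 2 4 3 5]
Gen 8 (s3^-1): strand 4 crosses under strand 3. Perm now: [1 2 3 4 5]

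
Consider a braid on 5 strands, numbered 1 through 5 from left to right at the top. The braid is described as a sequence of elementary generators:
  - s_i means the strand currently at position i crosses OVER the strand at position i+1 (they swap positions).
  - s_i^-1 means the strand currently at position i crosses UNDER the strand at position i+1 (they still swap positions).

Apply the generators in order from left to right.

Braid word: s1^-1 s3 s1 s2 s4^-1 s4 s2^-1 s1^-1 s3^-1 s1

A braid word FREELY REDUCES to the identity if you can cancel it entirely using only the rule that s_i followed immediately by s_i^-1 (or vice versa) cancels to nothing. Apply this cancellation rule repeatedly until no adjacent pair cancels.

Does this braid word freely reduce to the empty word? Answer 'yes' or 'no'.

Gen 1 (s1^-1): push. Stack: [s1^-1]
Gen 2 (s3): push. Stack: [s1^-1 s3]
Gen 3 (s1): push. Stack: [s1^-1 s3 s1]
Gen 4 (s2): push. Stack: [s1^-1 s3 s1 s2]
Gen 5 (s4^-1): push. Stack: [s1^-1 s3 s1 s2 s4^-1]
Gen 6 (s4): cancels prior s4^-1. Stack: [s1^-1 s3 s1 s2]
Gen 7 (s2^-1): cancels prior s2. Stack: [s1^-1 s3 s1]
Gen 8 (s1^-1): cancels prior s1. Stack: [s1^-1 s3]
Gen 9 (s3^-1): cancels prior s3. Stack: [s1^-1]
Gen 10 (s1): cancels prior s1^-1. Stack: []
Reduced word: (empty)

Answer: yes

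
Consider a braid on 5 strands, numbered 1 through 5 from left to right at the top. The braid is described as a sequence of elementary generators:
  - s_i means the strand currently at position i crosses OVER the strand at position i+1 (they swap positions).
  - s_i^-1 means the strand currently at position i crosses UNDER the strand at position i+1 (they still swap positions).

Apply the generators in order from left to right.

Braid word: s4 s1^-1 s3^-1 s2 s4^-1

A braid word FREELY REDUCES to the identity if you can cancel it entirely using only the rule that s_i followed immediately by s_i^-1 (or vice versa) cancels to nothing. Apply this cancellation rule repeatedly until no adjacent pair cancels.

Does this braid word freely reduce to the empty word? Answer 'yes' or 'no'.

Answer: no

Derivation:
Gen 1 (s4): push. Stack: [s4]
Gen 2 (s1^-1): push. Stack: [s4 s1^-1]
Gen 3 (s3^-1): push. Stack: [s4 s1^-1 s3^-1]
Gen 4 (s2): push. Stack: [s4 s1^-1 s3^-1 s2]
Gen 5 (s4^-1): push. Stack: [s4 s1^-1 s3^-1 s2 s4^-1]
Reduced word: s4 s1^-1 s3^-1 s2 s4^-1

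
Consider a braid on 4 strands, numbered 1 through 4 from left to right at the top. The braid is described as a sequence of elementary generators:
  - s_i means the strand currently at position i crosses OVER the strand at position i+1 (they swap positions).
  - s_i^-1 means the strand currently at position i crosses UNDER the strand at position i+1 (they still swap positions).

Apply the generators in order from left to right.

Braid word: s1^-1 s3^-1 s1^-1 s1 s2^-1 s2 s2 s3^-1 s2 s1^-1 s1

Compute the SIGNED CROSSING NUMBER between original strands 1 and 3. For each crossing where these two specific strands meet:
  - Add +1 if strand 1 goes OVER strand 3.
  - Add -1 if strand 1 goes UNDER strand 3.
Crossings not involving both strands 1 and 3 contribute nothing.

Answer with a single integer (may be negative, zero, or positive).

Answer: -1

Derivation:
Gen 1: crossing 1x2. Both 1&3? no. Sum: 0
Gen 2: crossing 3x4. Both 1&3? no. Sum: 0
Gen 3: crossing 2x1. Both 1&3? no. Sum: 0
Gen 4: crossing 1x2. Both 1&3? no. Sum: 0
Gen 5: crossing 1x4. Both 1&3? no. Sum: 0
Gen 6: crossing 4x1. Both 1&3? no. Sum: 0
Gen 7: crossing 1x4. Both 1&3? no. Sum: 0
Gen 8: 1 under 3. Both 1&3? yes. Contrib: -1. Sum: -1
Gen 9: crossing 4x3. Both 1&3? no. Sum: -1
Gen 10: crossing 2x3. Both 1&3? no. Sum: -1
Gen 11: crossing 3x2. Both 1&3? no. Sum: -1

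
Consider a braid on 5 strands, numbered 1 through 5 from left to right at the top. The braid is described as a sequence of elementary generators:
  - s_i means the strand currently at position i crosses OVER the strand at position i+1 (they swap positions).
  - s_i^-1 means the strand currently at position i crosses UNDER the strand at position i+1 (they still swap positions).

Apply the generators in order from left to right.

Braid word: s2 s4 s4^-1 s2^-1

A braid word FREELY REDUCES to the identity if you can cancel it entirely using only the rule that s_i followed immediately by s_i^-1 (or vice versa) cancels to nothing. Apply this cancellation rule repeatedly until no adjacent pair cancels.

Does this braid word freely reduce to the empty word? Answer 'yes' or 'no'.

Gen 1 (s2): push. Stack: [s2]
Gen 2 (s4): push. Stack: [s2 s4]
Gen 3 (s4^-1): cancels prior s4. Stack: [s2]
Gen 4 (s2^-1): cancels prior s2. Stack: []
Reduced word: (empty)

Answer: yes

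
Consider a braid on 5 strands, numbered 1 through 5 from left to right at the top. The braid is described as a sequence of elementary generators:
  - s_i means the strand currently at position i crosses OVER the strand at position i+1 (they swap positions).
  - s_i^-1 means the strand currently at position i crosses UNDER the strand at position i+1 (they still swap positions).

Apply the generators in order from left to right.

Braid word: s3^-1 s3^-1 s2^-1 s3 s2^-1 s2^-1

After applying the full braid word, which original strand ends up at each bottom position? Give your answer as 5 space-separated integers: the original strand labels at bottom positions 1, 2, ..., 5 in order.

Answer: 1 3 4 2 5

Derivation:
Gen 1 (s3^-1): strand 3 crosses under strand 4. Perm now: [1 2 4 3 5]
Gen 2 (s3^-1): strand 4 crosses under strand 3. Perm now: [1 2 3 4 5]
Gen 3 (s2^-1): strand 2 crosses under strand 3. Perm now: [1 3 2 4 5]
Gen 4 (s3): strand 2 crosses over strand 4. Perm now: [1 3 4 2 5]
Gen 5 (s2^-1): strand 3 crosses under strand 4. Perm now: [1 4 3 2 5]
Gen 6 (s2^-1): strand 4 crosses under strand 3. Perm now: [1 3 4 2 5]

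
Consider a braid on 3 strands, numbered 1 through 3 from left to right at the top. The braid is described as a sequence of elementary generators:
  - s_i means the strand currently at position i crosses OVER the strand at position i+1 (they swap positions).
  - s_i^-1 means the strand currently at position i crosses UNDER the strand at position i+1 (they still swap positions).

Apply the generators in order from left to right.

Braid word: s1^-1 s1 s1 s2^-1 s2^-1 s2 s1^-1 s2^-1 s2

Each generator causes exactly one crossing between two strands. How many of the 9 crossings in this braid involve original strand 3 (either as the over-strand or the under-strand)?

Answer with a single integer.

Gen 1: crossing 1x2. Involves strand 3? no. Count so far: 0
Gen 2: crossing 2x1. Involves strand 3? no. Count so far: 0
Gen 3: crossing 1x2. Involves strand 3? no. Count so far: 0
Gen 4: crossing 1x3. Involves strand 3? yes. Count so far: 1
Gen 5: crossing 3x1. Involves strand 3? yes. Count so far: 2
Gen 6: crossing 1x3. Involves strand 3? yes. Count so far: 3
Gen 7: crossing 2x3. Involves strand 3? yes. Count so far: 4
Gen 8: crossing 2x1. Involves strand 3? no. Count so far: 4
Gen 9: crossing 1x2. Involves strand 3? no. Count so far: 4

Answer: 4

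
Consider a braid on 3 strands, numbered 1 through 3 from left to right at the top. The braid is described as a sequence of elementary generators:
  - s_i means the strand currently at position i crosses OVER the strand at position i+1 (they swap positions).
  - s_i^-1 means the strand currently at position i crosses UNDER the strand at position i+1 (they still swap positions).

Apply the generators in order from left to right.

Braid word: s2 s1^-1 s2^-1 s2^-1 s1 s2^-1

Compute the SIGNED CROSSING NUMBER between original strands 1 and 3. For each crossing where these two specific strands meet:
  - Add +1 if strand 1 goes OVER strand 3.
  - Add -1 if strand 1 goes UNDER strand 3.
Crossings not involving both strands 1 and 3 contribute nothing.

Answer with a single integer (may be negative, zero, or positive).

Gen 1: crossing 2x3. Both 1&3? no. Sum: 0
Gen 2: 1 under 3. Both 1&3? yes. Contrib: -1. Sum: -1
Gen 3: crossing 1x2. Both 1&3? no. Sum: -1
Gen 4: crossing 2x1. Both 1&3? no. Sum: -1
Gen 5: 3 over 1. Both 1&3? yes. Contrib: -1. Sum: -2
Gen 6: crossing 3x2. Both 1&3? no. Sum: -2

Answer: -2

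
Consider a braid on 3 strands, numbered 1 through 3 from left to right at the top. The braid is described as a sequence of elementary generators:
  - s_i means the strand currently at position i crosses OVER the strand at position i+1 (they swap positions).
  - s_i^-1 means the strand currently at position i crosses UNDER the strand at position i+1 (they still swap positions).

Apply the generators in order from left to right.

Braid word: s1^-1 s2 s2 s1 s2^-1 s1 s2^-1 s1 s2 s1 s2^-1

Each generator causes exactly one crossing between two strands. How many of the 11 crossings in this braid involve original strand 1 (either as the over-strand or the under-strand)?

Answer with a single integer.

Gen 1: crossing 1x2. Involves strand 1? yes. Count so far: 1
Gen 2: crossing 1x3. Involves strand 1? yes. Count so far: 2
Gen 3: crossing 3x1. Involves strand 1? yes. Count so far: 3
Gen 4: crossing 2x1. Involves strand 1? yes. Count so far: 4
Gen 5: crossing 2x3. Involves strand 1? no. Count so far: 4
Gen 6: crossing 1x3. Involves strand 1? yes. Count so far: 5
Gen 7: crossing 1x2. Involves strand 1? yes. Count so far: 6
Gen 8: crossing 3x2. Involves strand 1? no. Count so far: 6
Gen 9: crossing 3x1. Involves strand 1? yes. Count so far: 7
Gen 10: crossing 2x1. Involves strand 1? yes. Count so far: 8
Gen 11: crossing 2x3. Involves strand 1? no. Count so far: 8

Answer: 8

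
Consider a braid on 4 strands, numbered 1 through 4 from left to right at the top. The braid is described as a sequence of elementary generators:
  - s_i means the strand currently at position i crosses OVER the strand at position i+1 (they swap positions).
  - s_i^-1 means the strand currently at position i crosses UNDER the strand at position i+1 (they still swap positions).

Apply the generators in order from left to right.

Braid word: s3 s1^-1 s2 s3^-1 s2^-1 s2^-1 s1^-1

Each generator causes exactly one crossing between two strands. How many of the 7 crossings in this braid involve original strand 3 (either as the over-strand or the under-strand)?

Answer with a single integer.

Answer: 4

Derivation:
Gen 1: crossing 3x4. Involves strand 3? yes. Count so far: 1
Gen 2: crossing 1x2. Involves strand 3? no. Count so far: 1
Gen 3: crossing 1x4. Involves strand 3? no. Count so far: 1
Gen 4: crossing 1x3. Involves strand 3? yes. Count so far: 2
Gen 5: crossing 4x3. Involves strand 3? yes. Count so far: 3
Gen 6: crossing 3x4. Involves strand 3? yes. Count so far: 4
Gen 7: crossing 2x4. Involves strand 3? no. Count so far: 4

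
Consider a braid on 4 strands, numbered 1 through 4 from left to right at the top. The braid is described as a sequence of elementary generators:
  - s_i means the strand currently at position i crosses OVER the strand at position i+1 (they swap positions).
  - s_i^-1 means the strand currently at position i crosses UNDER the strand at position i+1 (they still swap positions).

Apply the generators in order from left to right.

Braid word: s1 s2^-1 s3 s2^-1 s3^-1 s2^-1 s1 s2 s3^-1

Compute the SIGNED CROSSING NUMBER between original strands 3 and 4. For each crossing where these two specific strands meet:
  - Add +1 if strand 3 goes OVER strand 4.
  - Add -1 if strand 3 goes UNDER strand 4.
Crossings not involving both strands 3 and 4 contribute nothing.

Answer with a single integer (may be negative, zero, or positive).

Gen 1: crossing 1x2. Both 3&4? no. Sum: 0
Gen 2: crossing 1x3. Both 3&4? no. Sum: 0
Gen 3: crossing 1x4. Both 3&4? no. Sum: 0
Gen 4: 3 under 4. Both 3&4? yes. Contrib: -1. Sum: -1
Gen 5: crossing 3x1. Both 3&4? no. Sum: -1
Gen 6: crossing 4x1. Both 3&4? no. Sum: -1
Gen 7: crossing 2x1. Both 3&4? no. Sum: -1
Gen 8: crossing 2x4. Both 3&4? no. Sum: -1
Gen 9: crossing 2x3. Both 3&4? no. Sum: -1

Answer: -1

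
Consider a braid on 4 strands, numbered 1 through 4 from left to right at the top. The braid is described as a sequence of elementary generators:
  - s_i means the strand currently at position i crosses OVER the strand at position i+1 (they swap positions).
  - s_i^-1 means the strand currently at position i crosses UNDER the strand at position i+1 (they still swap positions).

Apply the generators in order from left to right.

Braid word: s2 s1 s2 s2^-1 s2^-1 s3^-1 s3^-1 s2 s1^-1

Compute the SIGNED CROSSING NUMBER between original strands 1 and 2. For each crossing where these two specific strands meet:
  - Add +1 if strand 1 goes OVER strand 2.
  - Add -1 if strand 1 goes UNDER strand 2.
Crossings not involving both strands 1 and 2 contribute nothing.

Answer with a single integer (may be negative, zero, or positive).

Gen 1: crossing 2x3. Both 1&2? no. Sum: 0
Gen 2: crossing 1x3. Both 1&2? no. Sum: 0
Gen 3: 1 over 2. Both 1&2? yes. Contrib: +1. Sum: 1
Gen 4: 2 under 1. Both 1&2? yes. Contrib: +1. Sum: 2
Gen 5: 1 under 2. Both 1&2? yes. Contrib: -1. Sum: 1
Gen 6: crossing 1x4. Both 1&2? no. Sum: 1
Gen 7: crossing 4x1. Both 1&2? no. Sum: 1
Gen 8: 2 over 1. Both 1&2? yes. Contrib: -1. Sum: 0
Gen 9: crossing 3x1. Both 1&2? no. Sum: 0

Answer: 0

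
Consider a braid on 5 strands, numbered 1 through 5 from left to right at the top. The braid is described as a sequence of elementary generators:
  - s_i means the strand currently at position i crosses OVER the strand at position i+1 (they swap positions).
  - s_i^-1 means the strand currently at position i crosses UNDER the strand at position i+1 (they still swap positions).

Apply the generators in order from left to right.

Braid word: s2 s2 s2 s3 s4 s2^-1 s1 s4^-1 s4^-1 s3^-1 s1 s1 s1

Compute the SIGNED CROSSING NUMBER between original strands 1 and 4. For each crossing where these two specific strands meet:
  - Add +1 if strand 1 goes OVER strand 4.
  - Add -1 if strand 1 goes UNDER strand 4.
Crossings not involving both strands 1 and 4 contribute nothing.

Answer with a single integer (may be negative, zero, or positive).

Answer: 0

Derivation:
Gen 1: crossing 2x3. Both 1&4? no. Sum: 0
Gen 2: crossing 3x2. Both 1&4? no. Sum: 0
Gen 3: crossing 2x3. Both 1&4? no. Sum: 0
Gen 4: crossing 2x4. Both 1&4? no. Sum: 0
Gen 5: crossing 2x5. Both 1&4? no. Sum: 0
Gen 6: crossing 3x4. Both 1&4? no. Sum: 0
Gen 7: 1 over 4. Both 1&4? yes. Contrib: +1. Sum: 1
Gen 8: crossing 5x2. Both 1&4? no. Sum: 1
Gen 9: crossing 2x5. Both 1&4? no. Sum: 1
Gen 10: crossing 3x5. Both 1&4? no. Sum: 1
Gen 11: 4 over 1. Both 1&4? yes. Contrib: -1. Sum: 0
Gen 12: 1 over 4. Both 1&4? yes. Contrib: +1. Sum: 1
Gen 13: 4 over 1. Both 1&4? yes. Contrib: -1. Sum: 0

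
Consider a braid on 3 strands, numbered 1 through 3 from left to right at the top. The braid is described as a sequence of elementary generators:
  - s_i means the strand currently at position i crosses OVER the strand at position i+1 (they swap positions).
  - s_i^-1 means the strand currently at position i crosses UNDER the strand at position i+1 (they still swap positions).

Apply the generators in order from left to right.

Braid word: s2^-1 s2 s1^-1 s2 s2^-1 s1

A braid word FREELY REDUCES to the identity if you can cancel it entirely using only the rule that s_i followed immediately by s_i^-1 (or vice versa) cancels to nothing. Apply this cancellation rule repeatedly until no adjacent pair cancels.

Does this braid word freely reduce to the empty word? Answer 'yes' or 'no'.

Gen 1 (s2^-1): push. Stack: [s2^-1]
Gen 2 (s2): cancels prior s2^-1. Stack: []
Gen 3 (s1^-1): push. Stack: [s1^-1]
Gen 4 (s2): push. Stack: [s1^-1 s2]
Gen 5 (s2^-1): cancels prior s2. Stack: [s1^-1]
Gen 6 (s1): cancels prior s1^-1. Stack: []
Reduced word: (empty)

Answer: yes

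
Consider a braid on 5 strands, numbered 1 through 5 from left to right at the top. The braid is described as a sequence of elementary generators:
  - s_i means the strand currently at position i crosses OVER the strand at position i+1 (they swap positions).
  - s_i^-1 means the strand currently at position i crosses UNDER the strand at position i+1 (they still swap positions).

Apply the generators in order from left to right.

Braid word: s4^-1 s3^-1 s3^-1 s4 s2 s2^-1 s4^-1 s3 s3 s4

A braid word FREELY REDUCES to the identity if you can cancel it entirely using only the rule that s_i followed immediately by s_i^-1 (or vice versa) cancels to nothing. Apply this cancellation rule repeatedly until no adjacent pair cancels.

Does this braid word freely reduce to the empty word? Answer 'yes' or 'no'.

Gen 1 (s4^-1): push. Stack: [s4^-1]
Gen 2 (s3^-1): push. Stack: [s4^-1 s3^-1]
Gen 3 (s3^-1): push. Stack: [s4^-1 s3^-1 s3^-1]
Gen 4 (s4): push. Stack: [s4^-1 s3^-1 s3^-1 s4]
Gen 5 (s2): push. Stack: [s4^-1 s3^-1 s3^-1 s4 s2]
Gen 6 (s2^-1): cancels prior s2. Stack: [s4^-1 s3^-1 s3^-1 s4]
Gen 7 (s4^-1): cancels prior s4. Stack: [s4^-1 s3^-1 s3^-1]
Gen 8 (s3): cancels prior s3^-1. Stack: [s4^-1 s3^-1]
Gen 9 (s3): cancels prior s3^-1. Stack: [s4^-1]
Gen 10 (s4): cancels prior s4^-1. Stack: []
Reduced word: (empty)

Answer: yes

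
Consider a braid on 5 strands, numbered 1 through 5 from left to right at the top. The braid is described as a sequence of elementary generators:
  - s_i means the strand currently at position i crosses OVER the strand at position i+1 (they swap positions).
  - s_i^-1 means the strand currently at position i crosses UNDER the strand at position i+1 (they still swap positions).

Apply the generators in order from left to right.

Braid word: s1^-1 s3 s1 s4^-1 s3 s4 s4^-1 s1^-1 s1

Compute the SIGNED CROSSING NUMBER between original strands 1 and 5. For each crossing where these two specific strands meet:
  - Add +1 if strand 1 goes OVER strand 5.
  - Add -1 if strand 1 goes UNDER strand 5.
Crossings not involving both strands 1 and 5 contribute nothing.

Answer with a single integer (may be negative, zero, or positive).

Gen 1: crossing 1x2. Both 1&5? no. Sum: 0
Gen 2: crossing 3x4. Both 1&5? no. Sum: 0
Gen 3: crossing 2x1. Both 1&5? no. Sum: 0
Gen 4: crossing 3x5. Both 1&5? no. Sum: 0
Gen 5: crossing 4x5. Both 1&5? no. Sum: 0
Gen 6: crossing 4x3. Both 1&5? no. Sum: 0
Gen 7: crossing 3x4. Both 1&5? no. Sum: 0
Gen 8: crossing 1x2. Both 1&5? no. Sum: 0
Gen 9: crossing 2x1. Both 1&5? no. Sum: 0

Answer: 0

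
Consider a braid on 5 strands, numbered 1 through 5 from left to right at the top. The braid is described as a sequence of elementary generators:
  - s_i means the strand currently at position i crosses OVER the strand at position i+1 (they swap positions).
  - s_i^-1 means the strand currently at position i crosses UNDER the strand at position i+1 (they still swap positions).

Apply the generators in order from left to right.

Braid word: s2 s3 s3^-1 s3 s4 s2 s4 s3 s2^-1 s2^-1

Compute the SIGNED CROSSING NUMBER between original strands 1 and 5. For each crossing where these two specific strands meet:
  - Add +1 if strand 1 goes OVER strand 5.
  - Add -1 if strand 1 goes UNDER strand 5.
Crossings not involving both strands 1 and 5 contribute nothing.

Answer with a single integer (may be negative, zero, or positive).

Answer: 0

Derivation:
Gen 1: crossing 2x3. Both 1&5? no. Sum: 0
Gen 2: crossing 2x4. Both 1&5? no. Sum: 0
Gen 3: crossing 4x2. Both 1&5? no. Sum: 0
Gen 4: crossing 2x4. Both 1&5? no. Sum: 0
Gen 5: crossing 2x5. Both 1&5? no. Sum: 0
Gen 6: crossing 3x4. Both 1&5? no. Sum: 0
Gen 7: crossing 5x2. Both 1&5? no. Sum: 0
Gen 8: crossing 3x2. Both 1&5? no. Sum: 0
Gen 9: crossing 4x2. Both 1&5? no. Sum: 0
Gen 10: crossing 2x4. Both 1&5? no. Sum: 0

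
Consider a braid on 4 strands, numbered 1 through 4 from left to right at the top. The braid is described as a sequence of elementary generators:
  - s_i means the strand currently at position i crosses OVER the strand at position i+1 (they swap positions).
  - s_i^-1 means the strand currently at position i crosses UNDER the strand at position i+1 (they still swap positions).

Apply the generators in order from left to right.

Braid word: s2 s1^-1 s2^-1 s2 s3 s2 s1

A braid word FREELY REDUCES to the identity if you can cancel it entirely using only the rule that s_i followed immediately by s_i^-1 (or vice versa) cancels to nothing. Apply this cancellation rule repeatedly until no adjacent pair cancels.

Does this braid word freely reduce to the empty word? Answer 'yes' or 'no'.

Answer: no

Derivation:
Gen 1 (s2): push. Stack: [s2]
Gen 2 (s1^-1): push. Stack: [s2 s1^-1]
Gen 3 (s2^-1): push. Stack: [s2 s1^-1 s2^-1]
Gen 4 (s2): cancels prior s2^-1. Stack: [s2 s1^-1]
Gen 5 (s3): push. Stack: [s2 s1^-1 s3]
Gen 6 (s2): push. Stack: [s2 s1^-1 s3 s2]
Gen 7 (s1): push. Stack: [s2 s1^-1 s3 s2 s1]
Reduced word: s2 s1^-1 s3 s2 s1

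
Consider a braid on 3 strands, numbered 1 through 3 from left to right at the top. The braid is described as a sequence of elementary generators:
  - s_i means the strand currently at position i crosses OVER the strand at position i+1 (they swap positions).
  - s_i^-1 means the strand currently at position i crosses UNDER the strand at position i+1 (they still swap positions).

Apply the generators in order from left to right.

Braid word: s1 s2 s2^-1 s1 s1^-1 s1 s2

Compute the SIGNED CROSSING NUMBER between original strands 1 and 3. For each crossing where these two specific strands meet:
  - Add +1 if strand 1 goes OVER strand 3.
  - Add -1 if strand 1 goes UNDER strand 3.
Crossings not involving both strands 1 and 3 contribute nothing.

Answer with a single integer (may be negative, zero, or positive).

Answer: 2

Derivation:
Gen 1: crossing 1x2. Both 1&3? no. Sum: 0
Gen 2: 1 over 3. Both 1&3? yes. Contrib: +1. Sum: 1
Gen 3: 3 under 1. Both 1&3? yes. Contrib: +1. Sum: 2
Gen 4: crossing 2x1. Both 1&3? no. Sum: 2
Gen 5: crossing 1x2. Both 1&3? no. Sum: 2
Gen 6: crossing 2x1. Both 1&3? no. Sum: 2
Gen 7: crossing 2x3. Both 1&3? no. Sum: 2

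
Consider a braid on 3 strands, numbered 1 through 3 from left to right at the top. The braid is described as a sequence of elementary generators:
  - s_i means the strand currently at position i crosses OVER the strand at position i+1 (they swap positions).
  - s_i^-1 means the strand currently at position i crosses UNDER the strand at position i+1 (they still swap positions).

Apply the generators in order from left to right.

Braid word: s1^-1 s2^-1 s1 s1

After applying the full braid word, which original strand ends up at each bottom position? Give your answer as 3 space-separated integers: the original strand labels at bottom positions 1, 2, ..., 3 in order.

Gen 1 (s1^-1): strand 1 crosses under strand 2. Perm now: [2 1 3]
Gen 2 (s2^-1): strand 1 crosses under strand 3. Perm now: [2 3 1]
Gen 3 (s1): strand 2 crosses over strand 3. Perm now: [3 2 1]
Gen 4 (s1): strand 3 crosses over strand 2. Perm now: [2 3 1]

Answer: 2 3 1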